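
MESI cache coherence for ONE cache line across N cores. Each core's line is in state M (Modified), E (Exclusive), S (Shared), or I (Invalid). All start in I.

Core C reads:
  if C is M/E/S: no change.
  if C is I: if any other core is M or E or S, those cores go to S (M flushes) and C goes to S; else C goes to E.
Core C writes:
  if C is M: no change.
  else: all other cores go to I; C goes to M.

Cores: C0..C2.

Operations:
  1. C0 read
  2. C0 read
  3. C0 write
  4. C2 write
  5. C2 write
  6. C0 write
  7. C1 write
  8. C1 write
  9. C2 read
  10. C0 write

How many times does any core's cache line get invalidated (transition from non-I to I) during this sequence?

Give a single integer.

Answer: 5

Derivation:
Op 1: C0 read [C0 read from I: no other sharers -> C0=E (exclusive)] -> [E,I,I] (invalidations this op: 0; running total: 0)
Op 2: C0 read [C0 read: already in E, no change] -> [E,I,I] (invalidations this op: 0; running total: 0)
Op 3: C0 write [C0 write: invalidate none -> C0=M] -> [M,I,I] (invalidations this op: 0; running total: 0)
Op 4: C2 write [C2 write: invalidate ['C0=M'] -> C2=M] -> [I,I,M] (invalidations this op: 1; running total: 1)
Op 5: C2 write [C2 write: already M (modified), no change] -> [I,I,M] (invalidations this op: 0; running total: 1)
Op 6: C0 write [C0 write: invalidate ['C2=M'] -> C0=M] -> [M,I,I] (invalidations this op: 1; running total: 2)
Op 7: C1 write [C1 write: invalidate ['C0=M'] -> C1=M] -> [I,M,I] (invalidations this op: 1; running total: 3)
Op 8: C1 write [C1 write: already M (modified), no change] -> [I,M,I] (invalidations this op: 0; running total: 3)
Op 9: C2 read [C2 read from I: others=['C1=M'] -> C2=S, others downsized to S] -> [I,S,S] (invalidations this op: 0; running total: 3)
Op 10: C0 write [C0 write: invalidate ['C1=S', 'C2=S'] -> C0=M] -> [M,I,I] (invalidations this op: 2; running total: 5)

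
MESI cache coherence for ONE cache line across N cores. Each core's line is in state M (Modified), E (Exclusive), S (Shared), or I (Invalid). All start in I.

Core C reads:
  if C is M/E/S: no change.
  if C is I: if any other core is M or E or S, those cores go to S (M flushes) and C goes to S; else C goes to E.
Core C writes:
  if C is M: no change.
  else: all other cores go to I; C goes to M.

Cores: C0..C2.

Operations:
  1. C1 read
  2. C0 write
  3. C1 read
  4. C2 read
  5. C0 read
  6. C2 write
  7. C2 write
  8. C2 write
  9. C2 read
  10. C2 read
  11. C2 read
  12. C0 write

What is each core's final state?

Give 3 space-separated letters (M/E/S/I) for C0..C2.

Op 1: C1 read [C1 read from I: no other sharers -> C1=E (exclusive)] -> [I,E,I]
Op 2: C0 write [C0 write: invalidate ['C1=E'] -> C0=M] -> [M,I,I]
Op 3: C1 read [C1 read from I: others=['C0=M'] -> C1=S, others downsized to S] -> [S,S,I]
Op 4: C2 read [C2 read from I: others=['C0=S', 'C1=S'] -> C2=S, others downsized to S] -> [S,S,S]
Op 5: C0 read [C0 read: already in S, no change] -> [S,S,S]
Op 6: C2 write [C2 write: invalidate ['C0=S', 'C1=S'] -> C2=M] -> [I,I,M]
Op 7: C2 write [C2 write: already M (modified), no change] -> [I,I,M]
Op 8: C2 write [C2 write: already M (modified), no change] -> [I,I,M]
Op 9: C2 read [C2 read: already in M, no change] -> [I,I,M]
Op 10: C2 read [C2 read: already in M, no change] -> [I,I,M]
Op 11: C2 read [C2 read: already in M, no change] -> [I,I,M]
Op 12: C0 write [C0 write: invalidate ['C2=M'] -> C0=M] -> [M,I,I]

Answer: M I I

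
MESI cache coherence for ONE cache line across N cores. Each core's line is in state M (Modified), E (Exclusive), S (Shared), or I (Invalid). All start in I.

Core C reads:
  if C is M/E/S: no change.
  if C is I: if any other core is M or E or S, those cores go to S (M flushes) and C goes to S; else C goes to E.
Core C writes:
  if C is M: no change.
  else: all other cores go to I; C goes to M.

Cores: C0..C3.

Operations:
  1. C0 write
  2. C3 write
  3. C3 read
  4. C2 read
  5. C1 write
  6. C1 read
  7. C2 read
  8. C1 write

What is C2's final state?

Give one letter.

Answer: I

Derivation:
Op 1: C0 write [C0 write: invalidate none -> C0=M] -> [M,I,I,I]
Op 2: C3 write [C3 write: invalidate ['C0=M'] -> C3=M] -> [I,I,I,M]
Op 3: C3 read [C3 read: already in M, no change] -> [I,I,I,M]
Op 4: C2 read [C2 read from I: others=['C3=M'] -> C2=S, others downsized to S] -> [I,I,S,S]
Op 5: C1 write [C1 write: invalidate ['C2=S', 'C3=S'] -> C1=M] -> [I,M,I,I]
Op 6: C1 read [C1 read: already in M, no change] -> [I,M,I,I]
Op 7: C2 read [C2 read from I: others=['C1=M'] -> C2=S, others downsized to S] -> [I,S,S,I]
Op 8: C1 write [C1 write: invalidate ['C2=S'] -> C1=M] -> [I,M,I,I]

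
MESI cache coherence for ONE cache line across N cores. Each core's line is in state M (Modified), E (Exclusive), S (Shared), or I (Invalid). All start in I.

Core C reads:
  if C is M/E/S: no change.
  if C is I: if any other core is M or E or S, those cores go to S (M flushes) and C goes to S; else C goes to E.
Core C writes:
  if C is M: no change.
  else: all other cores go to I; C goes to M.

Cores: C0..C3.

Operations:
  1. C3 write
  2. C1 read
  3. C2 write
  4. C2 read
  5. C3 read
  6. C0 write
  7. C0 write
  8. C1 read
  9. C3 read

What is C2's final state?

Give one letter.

Op 1: C3 write [C3 write: invalidate none -> C3=M] -> [I,I,I,M]
Op 2: C1 read [C1 read from I: others=['C3=M'] -> C1=S, others downsized to S] -> [I,S,I,S]
Op 3: C2 write [C2 write: invalidate ['C1=S', 'C3=S'] -> C2=M] -> [I,I,M,I]
Op 4: C2 read [C2 read: already in M, no change] -> [I,I,M,I]
Op 5: C3 read [C3 read from I: others=['C2=M'] -> C3=S, others downsized to S] -> [I,I,S,S]
Op 6: C0 write [C0 write: invalidate ['C2=S', 'C3=S'] -> C0=M] -> [M,I,I,I]
Op 7: C0 write [C0 write: already M (modified), no change] -> [M,I,I,I]
Op 8: C1 read [C1 read from I: others=['C0=M'] -> C1=S, others downsized to S] -> [S,S,I,I]
Op 9: C3 read [C3 read from I: others=['C0=S', 'C1=S'] -> C3=S, others downsized to S] -> [S,S,I,S]

Answer: I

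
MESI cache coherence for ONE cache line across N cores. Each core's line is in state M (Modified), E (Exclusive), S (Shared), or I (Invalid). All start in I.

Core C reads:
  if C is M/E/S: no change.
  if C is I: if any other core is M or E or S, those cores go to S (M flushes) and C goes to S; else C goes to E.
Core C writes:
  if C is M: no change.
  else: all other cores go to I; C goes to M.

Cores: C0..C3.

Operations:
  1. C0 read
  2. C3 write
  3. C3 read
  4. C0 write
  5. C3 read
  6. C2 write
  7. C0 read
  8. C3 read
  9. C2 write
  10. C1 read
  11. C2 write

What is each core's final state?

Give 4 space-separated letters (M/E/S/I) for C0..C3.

Answer: I I M I

Derivation:
Op 1: C0 read [C0 read from I: no other sharers -> C0=E (exclusive)] -> [E,I,I,I]
Op 2: C3 write [C3 write: invalidate ['C0=E'] -> C3=M] -> [I,I,I,M]
Op 3: C3 read [C3 read: already in M, no change] -> [I,I,I,M]
Op 4: C0 write [C0 write: invalidate ['C3=M'] -> C0=M] -> [M,I,I,I]
Op 5: C3 read [C3 read from I: others=['C0=M'] -> C3=S, others downsized to S] -> [S,I,I,S]
Op 6: C2 write [C2 write: invalidate ['C0=S', 'C3=S'] -> C2=M] -> [I,I,M,I]
Op 7: C0 read [C0 read from I: others=['C2=M'] -> C0=S, others downsized to S] -> [S,I,S,I]
Op 8: C3 read [C3 read from I: others=['C0=S', 'C2=S'] -> C3=S, others downsized to S] -> [S,I,S,S]
Op 9: C2 write [C2 write: invalidate ['C0=S', 'C3=S'] -> C2=M] -> [I,I,M,I]
Op 10: C1 read [C1 read from I: others=['C2=M'] -> C1=S, others downsized to S] -> [I,S,S,I]
Op 11: C2 write [C2 write: invalidate ['C1=S'] -> C2=M] -> [I,I,M,I]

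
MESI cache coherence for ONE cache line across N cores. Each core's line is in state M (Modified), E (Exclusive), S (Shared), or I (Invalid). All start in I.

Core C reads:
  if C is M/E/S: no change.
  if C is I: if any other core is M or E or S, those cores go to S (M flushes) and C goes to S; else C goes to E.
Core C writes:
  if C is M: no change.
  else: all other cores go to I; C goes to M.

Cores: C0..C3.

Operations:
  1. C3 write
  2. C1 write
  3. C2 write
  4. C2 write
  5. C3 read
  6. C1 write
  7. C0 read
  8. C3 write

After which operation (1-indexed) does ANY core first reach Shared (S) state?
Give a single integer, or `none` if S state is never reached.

Answer: 5

Derivation:
Op 1: C3 write [C3 write: invalidate none -> C3=M] -> [I,I,I,M]
Op 2: C1 write [C1 write: invalidate ['C3=M'] -> C1=M] -> [I,M,I,I]
Op 3: C2 write [C2 write: invalidate ['C1=M'] -> C2=M] -> [I,I,M,I]
Op 4: C2 write [C2 write: already M (modified), no change] -> [I,I,M,I]
Op 5: C3 read [C3 read from I: others=['C2=M'] -> C3=S, others downsized to S] -> [I,I,S,S]
  -> First S state at op 5; remaining ops need not be traced.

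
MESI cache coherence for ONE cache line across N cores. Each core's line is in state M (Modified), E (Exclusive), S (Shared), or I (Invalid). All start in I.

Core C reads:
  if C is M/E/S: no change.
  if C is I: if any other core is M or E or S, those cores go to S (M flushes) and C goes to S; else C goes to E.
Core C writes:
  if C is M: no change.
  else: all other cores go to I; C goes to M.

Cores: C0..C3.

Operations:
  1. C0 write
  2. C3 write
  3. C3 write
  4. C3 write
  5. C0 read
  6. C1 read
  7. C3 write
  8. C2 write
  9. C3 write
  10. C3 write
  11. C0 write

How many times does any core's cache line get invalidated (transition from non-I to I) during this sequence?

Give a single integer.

Op 1: C0 write [C0 write: invalidate none -> C0=M] -> [M,I,I,I] (invalidations this op: 0; running total: 0)
Op 2: C3 write [C3 write: invalidate ['C0=M'] -> C3=M] -> [I,I,I,M] (invalidations this op: 1; running total: 1)
Op 3: C3 write [C3 write: already M (modified), no change] -> [I,I,I,M] (invalidations this op: 0; running total: 1)
Op 4: C3 write [C3 write: already M (modified), no change] -> [I,I,I,M] (invalidations this op: 0; running total: 1)
Op 5: C0 read [C0 read from I: others=['C3=M'] -> C0=S, others downsized to S] -> [S,I,I,S] (invalidations this op: 0; running total: 1)
Op 6: C1 read [C1 read from I: others=['C0=S', 'C3=S'] -> C1=S, others downsized to S] -> [S,S,I,S] (invalidations this op: 0; running total: 1)
Op 7: C3 write [C3 write: invalidate ['C0=S', 'C1=S'] -> C3=M] -> [I,I,I,M] (invalidations this op: 2; running total: 3)
Op 8: C2 write [C2 write: invalidate ['C3=M'] -> C2=M] -> [I,I,M,I] (invalidations this op: 1; running total: 4)
Op 9: C3 write [C3 write: invalidate ['C2=M'] -> C3=M] -> [I,I,I,M] (invalidations this op: 1; running total: 5)
Op 10: C3 write [C3 write: already M (modified), no change] -> [I,I,I,M] (invalidations this op: 0; running total: 5)
Op 11: C0 write [C0 write: invalidate ['C3=M'] -> C0=M] -> [M,I,I,I] (invalidations this op: 1; running total: 6)

Answer: 6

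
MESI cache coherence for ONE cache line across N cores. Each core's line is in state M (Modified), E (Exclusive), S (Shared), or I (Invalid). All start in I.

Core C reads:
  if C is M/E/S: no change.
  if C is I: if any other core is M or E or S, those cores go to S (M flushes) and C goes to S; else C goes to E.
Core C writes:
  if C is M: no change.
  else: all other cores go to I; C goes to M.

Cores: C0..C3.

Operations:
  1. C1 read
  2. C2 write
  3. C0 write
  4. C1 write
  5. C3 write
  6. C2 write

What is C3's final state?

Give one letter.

Op 1: C1 read [C1 read from I: no other sharers -> C1=E (exclusive)] -> [I,E,I,I]
Op 2: C2 write [C2 write: invalidate ['C1=E'] -> C2=M] -> [I,I,M,I]
Op 3: C0 write [C0 write: invalidate ['C2=M'] -> C0=M] -> [M,I,I,I]
Op 4: C1 write [C1 write: invalidate ['C0=M'] -> C1=M] -> [I,M,I,I]
Op 5: C3 write [C3 write: invalidate ['C1=M'] -> C3=M] -> [I,I,I,M]
Op 6: C2 write [C2 write: invalidate ['C3=M'] -> C2=M] -> [I,I,M,I]

Answer: I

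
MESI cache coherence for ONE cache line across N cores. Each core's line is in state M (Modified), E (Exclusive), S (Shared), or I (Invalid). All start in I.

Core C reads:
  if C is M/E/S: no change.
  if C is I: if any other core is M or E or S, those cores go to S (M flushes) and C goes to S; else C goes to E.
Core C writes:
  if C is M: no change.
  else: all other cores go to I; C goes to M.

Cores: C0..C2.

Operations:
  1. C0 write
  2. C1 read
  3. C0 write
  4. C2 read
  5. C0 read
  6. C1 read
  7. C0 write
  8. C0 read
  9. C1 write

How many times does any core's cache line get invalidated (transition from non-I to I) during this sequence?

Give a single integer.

Answer: 4

Derivation:
Op 1: C0 write [C0 write: invalidate none -> C0=M] -> [M,I,I] (invalidations this op: 0; running total: 0)
Op 2: C1 read [C1 read from I: others=['C0=M'] -> C1=S, others downsized to S] -> [S,S,I] (invalidations this op: 0; running total: 0)
Op 3: C0 write [C0 write: invalidate ['C1=S'] -> C0=M] -> [M,I,I] (invalidations this op: 1; running total: 1)
Op 4: C2 read [C2 read from I: others=['C0=M'] -> C2=S, others downsized to S] -> [S,I,S] (invalidations this op: 0; running total: 1)
Op 5: C0 read [C0 read: already in S, no change] -> [S,I,S] (invalidations this op: 0; running total: 1)
Op 6: C1 read [C1 read from I: others=['C0=S', 'C2=S'] -> C1=S, others downsized to S] -> [S,S,S] (invalidations this op: 0; running total: 1)
Op 7: C0 write [C0 write: invalidate ['C1=S', 'C2=S'] -> C0=M] -> [M,I,I] (invalidations this op: 2; running total: 3)
Op 8: C0 read [C0 read: already in M, no change] -> [M,I,I] (invalidations this op: 0; running total: 3)
Op 9: C1 write [C1 write: invalidate ['C0=M'] -> C1=M] -> [I,M,I] (invalidations this op: 1; running total: 4)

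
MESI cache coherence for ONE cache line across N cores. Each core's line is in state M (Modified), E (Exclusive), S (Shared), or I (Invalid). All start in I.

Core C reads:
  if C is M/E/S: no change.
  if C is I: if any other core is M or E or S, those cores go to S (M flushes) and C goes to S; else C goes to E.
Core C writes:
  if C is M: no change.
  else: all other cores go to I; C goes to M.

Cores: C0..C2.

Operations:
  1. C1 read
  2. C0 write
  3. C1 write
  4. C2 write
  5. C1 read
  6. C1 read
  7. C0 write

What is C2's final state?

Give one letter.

Op 1: C1 read [C1 read from I: no other sharers -> C1=E (exclusive)] -> [I,E,I]
Op 2: C0 write [C0 write: invalidate ['C1=E'] -> C0=M] -> [M,I,I]
Op 3: C1 write [C1 write: invalidate ['C0=M'] -> C1=M] -> [I,M,I]
Op 4: C2 write [C2 write: invalidate ['C1=M'] -> C2=M] -> [I,I,M]
Op 5: C1 read [C1 read from I: others=['C2=M'] -> C1=S, others downsized to S] -> [I,S,S]
Op 6: C1 read [C1 read: already in S, no change] -> [I,S,S]
Op 7: C0 write [C0 write: invalidate ['C1=S', 'C2=S'] -> C0=M] -> [M,I,I]

Answer: I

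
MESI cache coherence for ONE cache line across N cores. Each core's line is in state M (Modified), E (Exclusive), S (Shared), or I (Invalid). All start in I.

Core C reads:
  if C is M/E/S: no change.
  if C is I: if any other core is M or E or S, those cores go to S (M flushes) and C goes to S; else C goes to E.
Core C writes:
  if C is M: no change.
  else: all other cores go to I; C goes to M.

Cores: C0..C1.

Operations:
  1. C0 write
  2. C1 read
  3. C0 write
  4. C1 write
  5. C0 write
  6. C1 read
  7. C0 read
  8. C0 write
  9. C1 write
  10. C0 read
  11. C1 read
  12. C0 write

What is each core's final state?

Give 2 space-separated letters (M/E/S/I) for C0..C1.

Op 1: C0 write [C0 write: invalidate none -> C0=M] -> [M,I]
Op 2: C1 read [C1 read from I: others=['C0=M'] -> C1=S, others downsized to S] -> [S,S]
Op 3: C0 write [C0 write: invalidate ['C1=S'] -> C0=M] -> [M,I]
Op 4: C1 write [C1 write: invalidate ['C0=M'] -> C1=M] -> [I,M]
Op 5: C0 write [C0 write: invalidate ['C1=M'] -> C0=M] -> [M,I]
Op 6: C1 read [C1 read from I: others=['C0=M'] -> C1=S, others downsized to S] -> [S,S]
Op 7: C0 read [C0 read: already in S, no change] -> [S,S]
Op 8: C0 write [C0 write: invalidate ['C1=S'] -> C0=M] -> [M,I]
Op 9: C1 write [C1 write: invalidate ['C0=M'] -> C1=M] -> [I,M]
Op 10: C0 read [C0 read from I: others=['C1=M'] -> C0=S, others downsized to S] -> [S,S]
Op 11: C1 read [C1 read: already in S, no change] -> [S,S]
Op 12: C0 write [C0 write: invalidate ['C1=S'] -> C0=M] -> [M,I]

Answer: M I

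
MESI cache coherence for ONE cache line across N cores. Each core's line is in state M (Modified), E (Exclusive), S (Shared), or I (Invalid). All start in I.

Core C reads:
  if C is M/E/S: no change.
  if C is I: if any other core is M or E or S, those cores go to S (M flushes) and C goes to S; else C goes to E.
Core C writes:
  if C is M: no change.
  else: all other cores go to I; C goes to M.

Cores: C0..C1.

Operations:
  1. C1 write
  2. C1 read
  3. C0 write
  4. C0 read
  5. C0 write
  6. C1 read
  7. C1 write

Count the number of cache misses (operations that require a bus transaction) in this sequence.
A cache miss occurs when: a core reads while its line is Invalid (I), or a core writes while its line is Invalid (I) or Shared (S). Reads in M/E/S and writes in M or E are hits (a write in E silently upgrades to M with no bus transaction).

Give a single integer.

Answer: 4

Derivation:
Op 1: C1 write [C1 write: invalidate none -> C1=M] -> [I,M] [MISS #1: write from I]
Op 2: C1 read [C1 read: already in M, no change] -> [I,M] [hit: read from M]
Op 3: C0 write [C0 write: invalidate ['C1=M'] -> C0=M] -> [M,I] [MISS #2: write from I]
Op 4: C0 read [C0 read: already in M, no change] -> [M,I] [hit: read from M]
Op 5: C0 write [C0 write: already M (modified), no change] -> [M,I] [hit: write from M]
Op 6: C1 read [C1 read from I: others=['C0=M'] -> C1=S, others downsized to S] -> [S,S] [MISS #3: read from I]
Op 7: C1 write [C1 write: invalidate ['C0=S'] -> C1=M] -> [I,M] [MISS #4: write from S]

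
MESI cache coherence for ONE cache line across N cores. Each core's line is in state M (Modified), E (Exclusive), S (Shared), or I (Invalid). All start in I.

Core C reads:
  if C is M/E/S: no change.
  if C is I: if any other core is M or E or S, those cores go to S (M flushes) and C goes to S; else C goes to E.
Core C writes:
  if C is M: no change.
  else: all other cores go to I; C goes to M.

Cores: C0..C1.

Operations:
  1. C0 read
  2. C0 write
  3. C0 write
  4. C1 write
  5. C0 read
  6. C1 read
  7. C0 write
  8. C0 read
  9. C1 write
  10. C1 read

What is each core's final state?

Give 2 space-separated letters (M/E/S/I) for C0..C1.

Answer: I M

Derivation:
Op 1: C0 read [C0 read from I: no other sharers -> C0=E (exclusive)] -> [E,I]
Op 2: C0 write [C0 write: invalidate none -> C0=M] -> [M,I]
Op 3: C0 write [C0 write: already M (modified), no change] -> [M,I]
Op 4: C1 write [C1 write: invalidate ['C0=M'] -> C1=M] -> [I,M]
Op 5: C0 read [C0 read from I: others=['C1=M'] -> C0=S, others downsized to S] -> [S,S]
Op 6: C1 read [C1 read: already in S, no change] -> [S,S]
Op 7: C0 write [C0 write: invalidate ['C1=S'] -> C0=M] -> [M,I]
Op 8: C0 read [C0 read: already in M, no change] -> [M,I]
Op 9: C1 write [C1 write: invalidate ['C0=M'] -> C1=M] -> [I,M]
Op 10: C1 read [C1 read: already in M, no change] -> [I,M]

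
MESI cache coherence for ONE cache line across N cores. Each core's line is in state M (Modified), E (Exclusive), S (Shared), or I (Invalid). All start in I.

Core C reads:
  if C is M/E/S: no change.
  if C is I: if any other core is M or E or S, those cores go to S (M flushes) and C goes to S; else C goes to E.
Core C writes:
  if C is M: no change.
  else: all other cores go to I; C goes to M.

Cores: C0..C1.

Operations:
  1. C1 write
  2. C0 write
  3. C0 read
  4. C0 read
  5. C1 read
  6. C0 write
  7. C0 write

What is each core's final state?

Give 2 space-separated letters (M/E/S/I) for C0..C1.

Op 1: C1 write [C1 write: invalidate none -> C1=M] -> [I,M]
Op 2: C0 write [C0 write: invalidate ['C1=M'] -> C0=M] -> [M,I]
Op 3: C0 read [C0 read: already in M, no change] -> [M,I]
Op 4: C0 read [C0 read: already in M, no change] -> [M,I]
Op 5: C1 read [C1 read from I: others=['C0=M'] -> C1=S, others downsized to S] -> [S,S]
Op 6: C0 write [C0 write: invalidate ['C1=S'] -> C0=M] -> [M,I]
Op 7: C0 write [C0 write: already M (modified), no change] -> [M,I]

Answer: M I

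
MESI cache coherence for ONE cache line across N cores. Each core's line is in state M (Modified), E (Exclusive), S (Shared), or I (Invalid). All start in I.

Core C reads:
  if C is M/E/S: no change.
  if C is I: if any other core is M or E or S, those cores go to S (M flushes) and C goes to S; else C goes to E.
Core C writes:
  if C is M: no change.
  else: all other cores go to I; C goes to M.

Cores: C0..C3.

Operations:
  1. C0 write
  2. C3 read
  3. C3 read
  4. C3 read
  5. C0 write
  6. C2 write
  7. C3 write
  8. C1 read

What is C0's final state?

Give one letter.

Answer: I

Derivation:
Op 1: C0 write [C0 write: invalidate none -> C0=M] -> [M,I,I,I]
Op 2: C3 read [C3 read from I: others=['C0=M'] -> C3=S, others downsized to S] -> [S,I,I,S]
Op 3: C3 read [C3 read: already in S, no change] -> [S,I,I,S]
Op 4: C3 read [C3 read: already in S, no change] -> [S,I,I,S]
Op 5: C0 write [C0 write: invalidate ['C3=S'] -> C0=M] -> [M,I,I,I]
Op 6: C2 write [C2 write: invalidate ['C0=M'] -> C2=M] -> [I,I,M,I]
Op 7: C3 write [C3 write: invalidate ['C2=M'] -> C3=M] -> [I,I,I,M]
Op 8: C1 read [C1 read from I: others=['C3=M'] -> C1=S, others downsized to S] -> [I,S,I,S]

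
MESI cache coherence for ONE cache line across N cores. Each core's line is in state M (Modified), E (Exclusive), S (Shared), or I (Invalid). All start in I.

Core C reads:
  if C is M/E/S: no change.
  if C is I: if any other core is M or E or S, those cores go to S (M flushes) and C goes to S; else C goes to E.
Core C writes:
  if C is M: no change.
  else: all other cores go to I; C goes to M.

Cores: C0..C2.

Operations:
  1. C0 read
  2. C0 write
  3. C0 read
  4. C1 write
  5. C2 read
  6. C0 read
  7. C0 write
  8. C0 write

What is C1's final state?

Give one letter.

Op 1: C0 read [C0 read from I: no other sharers -> C0=E (exclusive)] -> [E,I,I]
Op 2: C0 write [C0 write: invalidate none -> C0=M] -> [M,I,I]
Op 3: C0 read [C0 read: already in M, no change] -> [M,I,I]
Op 4: C1 write [C1 write: invalidate ['C0=M'] -> C1=M] -> [I,M,I]
Op 5: C2 read [C2 read from I: others=['C1=M'] -> C2=S, others downsized to S] -> [I,S,S]
Op 6: C0 read [C0 read from I: others=['C1=S', 'C2=S'] -> C0=S, others downsized to S] -> [S,S,S]
Op 7: C0 write [C0 write: invalidate ['C1=S', 'C2=S'] -> C0=M] -> [M,I,I]
Op 8: C0 write [C0 write: already M (modified), no change] -> [M,I,I]

Answer: I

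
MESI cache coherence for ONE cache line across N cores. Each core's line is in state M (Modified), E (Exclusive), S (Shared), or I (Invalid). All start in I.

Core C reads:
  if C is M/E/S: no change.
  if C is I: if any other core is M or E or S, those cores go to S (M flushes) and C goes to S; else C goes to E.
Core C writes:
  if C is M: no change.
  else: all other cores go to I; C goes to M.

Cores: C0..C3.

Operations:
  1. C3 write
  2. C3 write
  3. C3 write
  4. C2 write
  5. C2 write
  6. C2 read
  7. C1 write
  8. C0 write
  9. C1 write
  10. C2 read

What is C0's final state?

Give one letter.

Op 1: C3 write [C3 write: invalidate none -> C3=M] -> [I,I,I,M]
Op 2: C3 write [C3 write: already M (modified), no change] -> [I,I,I,M]
Op 3: C3 write [C3 write: already M (modified), no change] -> [I,I,I,M]
Op 4: C2 write [C2 write: invalidate ['C3=M'] -> C2=M] -> [I,I,M,I]
Op 5: C2 write [C2 write: already M (modified), no change] -> [I,I,M,I]
Op 6: C2 read [C2 read: already in M, no change] -> [I,I,M,I]
Op 7: C1 write [C1 write: invalidate ['C2=M'] -> C1=M] -> [I,M,I,I]
Op 8: C0 write [C0 write: invalidate ['C1=M'] -> C0=M] -> [M,I,I,I]
Op 9: C1 write [C1 write: invalidate ['C0=M'] -> C1=M] -> [I,M,I,I]
Op 10: C2 read [C2 read from I: others=['C1=M'] -> C2=S, others downsized to S] -> [I,S,S,I]

Answer: I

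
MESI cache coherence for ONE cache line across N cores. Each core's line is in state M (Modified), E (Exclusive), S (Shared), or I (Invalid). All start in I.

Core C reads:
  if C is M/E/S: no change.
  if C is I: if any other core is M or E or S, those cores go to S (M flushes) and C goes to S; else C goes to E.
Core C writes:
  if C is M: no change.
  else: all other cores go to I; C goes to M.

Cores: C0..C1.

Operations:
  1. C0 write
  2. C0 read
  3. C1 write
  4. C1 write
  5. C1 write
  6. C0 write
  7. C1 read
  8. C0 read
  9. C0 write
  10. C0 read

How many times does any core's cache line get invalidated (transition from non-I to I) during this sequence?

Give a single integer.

Op 1: C0 write [C0 write: invalidate none -> C0=M] -> [M,I] (invalidations this op: 0; running total: 0)
Op 2: C0 read [C0 read: already in M, no change] -> [M,I] (invalidations this op: 0; running total: 0)
Op 3: C1 write [C1 write: invalidate ['C0=M'] -> C1=M] -> [I,M] (invalidations this op: 1; running total: 1)
Op 4: C1 write [C1 write: already M (modified), no change] -> [I,M] (invalidations this op: 0; running total: 1)
Op 5: C1 write [C1 write: already M (modified), no change] -> [I,M] (invalidations this op: 0; running total: 1)
Op 6: C0 write [C0 write: invalidate ['C1=M'] -> C0=M] -> [M,I] (invalidations this op: 1; running total: 2)
Op 7: C1 read [C1 read from I: others=['C0=M'] -> C1=S, others downsized to S] -> [S,S] (invalidations this op: 0; running total: 2)
Op 8: C0 read [C0 read: already in S, no change] -> [S,S] (invalidations this op: 0; running total: 2)
Op 9: C0 write [C0 write: invalidate ['C1=S'] -> C0=M] -> [M,I] (invalidations this op: 1; running total: 3)
Op 10: C0 read [C0 read: already in M, no change] -> [M,I] (invalidations this op: 0; running total: 3)

Answer: 3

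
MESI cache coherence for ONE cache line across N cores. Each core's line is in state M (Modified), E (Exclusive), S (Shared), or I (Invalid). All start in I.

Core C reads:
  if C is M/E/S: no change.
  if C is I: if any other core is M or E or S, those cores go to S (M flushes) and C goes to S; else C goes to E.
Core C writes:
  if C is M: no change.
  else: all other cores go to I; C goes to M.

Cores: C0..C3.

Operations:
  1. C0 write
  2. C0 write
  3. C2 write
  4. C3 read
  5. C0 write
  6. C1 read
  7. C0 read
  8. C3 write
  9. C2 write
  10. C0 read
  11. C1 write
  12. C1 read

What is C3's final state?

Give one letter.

Op 1: C0 write [C0 write: invalidate none -> C0=M] -> [M,I,I,I]
Op 2: C0 write [C0 write: already M (modified), no change] -> [M,I,I,I]
Op 3: C2 write [C2 write: invalidate ['C0=M'] -> C2=M] -> [I,I,M,I]
Op 4: C3 read [C3 read from I: others=['C2=M'] -> C3=S, others downsized to S] -> [I,I,S,S]
Op 5: C0 write [C0 write: invalidate ['C2=S', 'C3=S'] -> C0=M] -> [M,I,I,I]
Op 6: C1 read [C1 read from I: others=['C0=M'] -> C1=S, others downsized to S] -> [S,S,I,I]
Op 7: C0 read [C0 read: already in S, no change] -> [S,S,I,I]
Op 8: C3 write [C3 write: invalidate ['C0=S', 'C1=S'] -> C3=M] -> [I,I,I,M]
Op 9: C2 write [C2 write: invalidate ['C3=M'] -> C2=M] -> [I,I,M,I]
Op 10: C0 read [C0 read from I: others=['C2=M'] -> C0=S, others downsized to S] -> [S,I,S,I]
Op 11: C1 write [C1 write: invalidate ['C0=S', 'C2=S'] -> C1=M] -> [I,M,I,I]
Op 12: C1 read [C1 read: already in M, no change] -> [I,M,I,I]

Answer: I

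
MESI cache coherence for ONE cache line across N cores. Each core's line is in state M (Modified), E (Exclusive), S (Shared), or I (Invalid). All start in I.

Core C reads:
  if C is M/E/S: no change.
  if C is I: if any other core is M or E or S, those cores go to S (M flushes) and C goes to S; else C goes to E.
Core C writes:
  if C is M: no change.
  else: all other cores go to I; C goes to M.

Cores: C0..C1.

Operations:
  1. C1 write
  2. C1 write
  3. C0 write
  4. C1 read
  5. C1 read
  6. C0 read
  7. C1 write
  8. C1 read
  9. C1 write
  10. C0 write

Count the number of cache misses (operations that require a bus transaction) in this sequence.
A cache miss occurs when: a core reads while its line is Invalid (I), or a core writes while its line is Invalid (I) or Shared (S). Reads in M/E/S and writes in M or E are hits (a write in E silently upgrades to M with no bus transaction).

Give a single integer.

Answer: 5

Derivation:
Op 1: C1 write [C1 write: invalidate none -> C1=M] -> [I,M] [MISS #1: write from I]
Op 2: C1 write [C1 write: already M (modified), no change] -> [I,M] [hit: write from M]
Op 3: C0 write [C0 write: invalidate ['C1=M'] -> C0=M] -> [M,I] [MISS #2: write from I]
Op 4: C1 read [C1 read from I: others=['C0=M'] -> C1=S, others downsized to S] -> [S,S] [MISS #3: read from I]
Op 5: C1 read [C1 read: already in S, no change] -> [S,S] [hit: read from S]
Op 6: C0 read [C0 read: already in S, no change] -> [S,S] [hit: read from S]
Op 7: C1 write [C1 write: invalidate ['C0=S'] -> C1=M] -> [I,M] [MISS #4: write from S]
Op 8: C1 read [C1 read: already in M, no change] -> [I,M] [hit: read from M]
Op 9: C1 write [C1 write: already M (modified), no change] -> [I,M] [hit: write from M]
Op 10: C0 write [C0 write: invalidate ['C1=M'] -> C0=M] -> [M,I] [MISS #5: write from I]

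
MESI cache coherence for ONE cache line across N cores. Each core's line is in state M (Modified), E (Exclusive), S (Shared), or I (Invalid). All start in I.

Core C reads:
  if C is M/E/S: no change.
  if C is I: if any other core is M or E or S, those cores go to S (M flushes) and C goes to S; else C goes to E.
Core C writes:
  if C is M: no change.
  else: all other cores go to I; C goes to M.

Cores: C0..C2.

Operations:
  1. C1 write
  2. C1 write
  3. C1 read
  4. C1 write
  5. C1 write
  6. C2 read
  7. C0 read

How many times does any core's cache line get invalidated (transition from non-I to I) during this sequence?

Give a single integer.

Answer: 0

Derivation:
Op 1: C1 write [C1 write: invalidate none -> C1=M] -> [I,M,I] (invalidations this op: 0; running total: 0)
Op 2: C1 write [C1 write: already M (modified), no change] -> [I,M,I] (invalidations this op: 0; running total: 0)
Op 3: C1 read [C1 read: already in M, no change] -> [I,M,I] (invalidations this op: 0; running total: 0)
Op 4: C1 write [C1 write: already M (modified), no change] -> [I,M,I] (invalidations this op: 0; running total: 0)
Op 5: C1 write [C1 write: already M (modified), no change] -> [I,M,I] (invalidations this op: 0; running total: 0)
Op 6: C2 read [C2 read from I: others=['C1=M'] -> C2=S, others downsized to S] -> [I,S,S] (invalidations this op: 0; running total: 0)
Op 7: C0 read [C0 read from I: others=['C1=S', 'C2=S'] -> C0=S, others downsized to S] -> [S,S,S] (invalidations this op: 0; running total: 0)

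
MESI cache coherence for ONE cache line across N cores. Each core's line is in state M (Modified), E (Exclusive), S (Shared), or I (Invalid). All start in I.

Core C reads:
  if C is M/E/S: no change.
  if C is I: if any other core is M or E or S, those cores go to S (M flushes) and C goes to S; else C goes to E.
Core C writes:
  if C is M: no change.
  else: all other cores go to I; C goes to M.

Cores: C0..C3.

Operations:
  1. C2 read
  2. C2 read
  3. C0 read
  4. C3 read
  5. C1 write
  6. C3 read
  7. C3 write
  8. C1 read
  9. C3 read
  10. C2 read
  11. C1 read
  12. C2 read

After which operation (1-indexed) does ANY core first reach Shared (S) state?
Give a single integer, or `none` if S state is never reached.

Op 1: C2 read [C2 read from I: no other sharers -> C2=E (exclusive)] -> [I,I,E,I]
Op 2: C2 read [C2 read: already in E, no change] -> [I,I,E,I]
Op 3: C0 read [C0 read from I: others=['C2=E'] -> C0=S, others downsized to S] -> [S,I,S,I]
  -> First S state at op 3; remaining ops need not be traced.

Answer: 3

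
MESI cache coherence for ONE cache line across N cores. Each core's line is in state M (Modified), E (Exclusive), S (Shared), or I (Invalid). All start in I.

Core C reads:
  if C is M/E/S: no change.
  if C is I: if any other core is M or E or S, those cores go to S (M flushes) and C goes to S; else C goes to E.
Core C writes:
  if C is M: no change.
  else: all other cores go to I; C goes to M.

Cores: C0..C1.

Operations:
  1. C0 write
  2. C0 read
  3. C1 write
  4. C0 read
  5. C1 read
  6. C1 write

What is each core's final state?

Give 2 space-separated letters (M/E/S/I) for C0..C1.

Op 1: C0 write [C0 write: invalidate none -> C0=M] -> [M,I]
Op 2: C0 read [C0 read: already in M, no change] -> [M,I]
Op 3: C1 write [C1 write: invalidate ['C0=M'] -> C1=M] -> [I,M]
Op 4: C0 read [C0 read from I: others=['C1=M'] -> C0=S, others downsized to S] -> [S,S]
Op 5: C1 read [C1 read: already in S, no change] -> [S,S]
Op 6: C1 write [C1 write: invalidate ['C0=S'] -> C1=M] -> [I,M]

Answer: I M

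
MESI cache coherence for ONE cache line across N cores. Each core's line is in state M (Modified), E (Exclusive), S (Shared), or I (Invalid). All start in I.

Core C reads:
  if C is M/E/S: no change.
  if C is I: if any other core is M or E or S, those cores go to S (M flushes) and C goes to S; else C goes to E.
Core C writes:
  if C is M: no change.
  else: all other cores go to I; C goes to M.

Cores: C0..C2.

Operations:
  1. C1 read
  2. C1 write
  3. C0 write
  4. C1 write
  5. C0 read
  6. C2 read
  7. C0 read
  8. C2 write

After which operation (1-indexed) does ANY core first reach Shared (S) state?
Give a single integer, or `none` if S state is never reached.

Op 1: C1 read [C1 read from I: no other sharers -> C1=E (exclusive)] -> [I,E,I]
Op 2: C1 write [C1 write: invalidate none -> C1=M] -> [I,M,I]
Op 3: C0 write [C0 write: invalidate ['C1=M'] -> C0=M] -> [M,I,I]
Op 4: C1 write [C1 write: invalidate ['C0=M'] -> C1=M] -> [I,M,I]
Op 5: C0 read [C0 read from I: others=['C1=M'] -> C0=S, others downsized to S] -> [S,S,I]
  -> First S state at op 5; remaining ops need not be traced.

Answer: 5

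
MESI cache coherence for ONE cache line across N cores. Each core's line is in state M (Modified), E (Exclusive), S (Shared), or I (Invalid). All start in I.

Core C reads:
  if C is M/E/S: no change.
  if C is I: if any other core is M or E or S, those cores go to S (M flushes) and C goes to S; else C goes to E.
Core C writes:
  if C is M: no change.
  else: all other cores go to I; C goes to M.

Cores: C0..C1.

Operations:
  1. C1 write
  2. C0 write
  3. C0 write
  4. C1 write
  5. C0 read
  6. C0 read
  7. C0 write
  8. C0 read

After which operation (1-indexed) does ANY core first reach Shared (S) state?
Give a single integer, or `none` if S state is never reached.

Op 1: C1 write [C1 write: invalidate none -> C1=M] -> [I,M]
Op 2: C0 write [C0 write: invalidate ['C1=M'] -> C0=M] -> [M,I]
Op 3: C0 write [C0 write: already M (modified), no change] -> [M,I]
Op 4: C1 write [C1 write: invalidate ['C0=M'] -> C1=M] -> [I,M]
Op 5: C0 read [C0 read from I: others=['C1=M'] -> C0=S, others downsized to S] -> [S,S]
  -> First S state at op 5; remaining ops need not be traced.

Answer: 5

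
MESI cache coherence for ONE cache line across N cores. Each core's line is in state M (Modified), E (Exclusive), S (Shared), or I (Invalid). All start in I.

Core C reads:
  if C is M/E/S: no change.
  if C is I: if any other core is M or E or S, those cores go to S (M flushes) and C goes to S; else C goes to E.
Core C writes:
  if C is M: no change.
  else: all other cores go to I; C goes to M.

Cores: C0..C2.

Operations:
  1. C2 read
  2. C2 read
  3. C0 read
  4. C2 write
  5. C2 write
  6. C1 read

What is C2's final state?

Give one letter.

Answer: S

Derivation:
Op 1: C2 read [C2 read from I: no other sharers -> C2=E (exclusive)] -> [I,I,E]
Op 2: C2 read [C2 read: already in E, no change] -> [I,I,E]
Op 3: C0 read [C0 read from I: others=['C2=E'] -> C0=S, others downsized to S] -> [S,I,S]
Op 4: C2 write [C2 write: invalidate ['C0=S'] -> C2=M] -> [I,I,M]
Op 5: C2 write [C2 write: already M (modified), no change] -> [I,I,M]
Op 6: C1 read [C1 read from I: others=['C2=M'] -> C1=S, others downsized to S] -> [I,S,S]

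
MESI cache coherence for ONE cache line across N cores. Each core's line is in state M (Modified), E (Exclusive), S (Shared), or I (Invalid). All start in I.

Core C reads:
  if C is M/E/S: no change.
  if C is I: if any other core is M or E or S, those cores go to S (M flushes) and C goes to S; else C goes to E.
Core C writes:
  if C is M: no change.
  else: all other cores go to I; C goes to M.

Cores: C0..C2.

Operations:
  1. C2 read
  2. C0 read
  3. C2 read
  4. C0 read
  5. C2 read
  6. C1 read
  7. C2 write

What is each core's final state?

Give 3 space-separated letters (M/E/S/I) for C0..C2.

Answer: I I M

Derivation:
Op 1: C2 read [C2 read from I: no other sharers -> C2=E (exclusive)] -> [I,I,E]
Op 2: C0 read [C0 read from I: others=['C2=E'] -> C0=S, others downsized to S] -> [S,I,S]
Op 3: C2 read [C2 read: already in S, no change] -> [S,I,S]
Op 4: C0 read [C0 read: already in S, no change] -> [S,I,S]
Op 5: C2 read [C2 read: already in S, no change] -> [S,I,S]
Op 6: C1 read [C1 read from I: others=['C0=S', 'C2=S'] -> C1=S, others downsized to S] -> [S,S,S]
Op 7: C2 write [C2 write: invalidate ['C0=S', 'C1=S'] -> C2=M] -> [I,I,M]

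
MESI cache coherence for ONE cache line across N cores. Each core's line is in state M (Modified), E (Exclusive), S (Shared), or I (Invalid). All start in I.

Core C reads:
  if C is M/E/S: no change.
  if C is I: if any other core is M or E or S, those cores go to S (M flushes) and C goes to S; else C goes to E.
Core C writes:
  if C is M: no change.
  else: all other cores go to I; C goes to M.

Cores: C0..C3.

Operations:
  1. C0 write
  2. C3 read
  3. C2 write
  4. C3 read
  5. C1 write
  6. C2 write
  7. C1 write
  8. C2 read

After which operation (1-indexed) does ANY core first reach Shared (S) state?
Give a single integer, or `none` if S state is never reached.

Answer: 2

Derivation:
Op 1: C0 write [C0 write: invalidate none -> C0=M] -> [M,I,I,I]
Op 2: C3 read [C3 read from I: others=['C0=M'] -> C3=S, others downsized to S] -> [S,I,I,S]
  -> First S state at op 2; remaining ops need not be traced.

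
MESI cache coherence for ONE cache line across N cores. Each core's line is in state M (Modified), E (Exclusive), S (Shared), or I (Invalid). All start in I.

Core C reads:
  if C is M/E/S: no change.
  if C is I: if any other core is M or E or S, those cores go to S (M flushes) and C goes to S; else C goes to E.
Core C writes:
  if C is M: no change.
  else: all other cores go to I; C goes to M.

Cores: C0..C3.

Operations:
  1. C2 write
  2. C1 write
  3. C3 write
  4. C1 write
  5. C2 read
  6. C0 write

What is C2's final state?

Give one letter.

Answer: I

Derivation:
Op 1: C2 write [C2 write: invalidate none -> C2=M] -> [I,I,M,I]
Op 2: C1 write [C1 write: invalidate ['C2=M'] -> C1=M] -> [I,M,I,I]
Op 3: C3 write [C3 write: invalidate ['C1=M'] -> C3=M] -> [I,I,I,M]
Op 4: C1 write [C1 write: invalidate ['C3=M'] -> C1=M] -> [I,M,I,I]
Op 5: C2 read [C2 read from I: others=['C1=M'] -> C2=S, others downsized to S] -> [I,S,S,I]
Op 6: C0 write [C0 write: invalidate ['C1=S', 'C2=S'] -> C0=M] -> [M,I,I,I]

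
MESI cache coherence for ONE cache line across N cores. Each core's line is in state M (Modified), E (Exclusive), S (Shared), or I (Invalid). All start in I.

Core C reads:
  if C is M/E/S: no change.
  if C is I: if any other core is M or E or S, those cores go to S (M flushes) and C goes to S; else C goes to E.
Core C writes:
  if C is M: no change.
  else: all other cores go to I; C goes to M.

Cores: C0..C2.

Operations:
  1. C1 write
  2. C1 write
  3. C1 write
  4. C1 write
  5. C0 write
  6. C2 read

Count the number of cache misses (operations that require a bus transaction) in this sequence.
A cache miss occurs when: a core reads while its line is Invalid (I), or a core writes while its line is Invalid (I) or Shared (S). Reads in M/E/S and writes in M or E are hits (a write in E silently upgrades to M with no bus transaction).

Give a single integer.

Answer: 3

Derivation:
Op 1: C1 write [C1 write: invalidate none -> C1=M] -> [I,M,I] [MISS #1: write from I]
Op 2: C1 write [C1 write: already M (modified), no change] -> [I,M,I] [hit: write from M]
Op 3: C1 write [C1 write: already M (modified), no change] -> [I,M,I] [hit: write from M]
Op 4: C1 write [C1 write: already M (modified), no change] -> [I,M,I] [hit: write from M]
Op 5: C0 write [C0 write: invalidate ['C1=M'] -> C0=M] -> [M,I,I] [MISS #2: write from I]
Op 6: C2 read [C2 read from I: others=['C0=M'] -> C2=S, others downsized to S] -> [S,I,S] [MISS #3: read from I]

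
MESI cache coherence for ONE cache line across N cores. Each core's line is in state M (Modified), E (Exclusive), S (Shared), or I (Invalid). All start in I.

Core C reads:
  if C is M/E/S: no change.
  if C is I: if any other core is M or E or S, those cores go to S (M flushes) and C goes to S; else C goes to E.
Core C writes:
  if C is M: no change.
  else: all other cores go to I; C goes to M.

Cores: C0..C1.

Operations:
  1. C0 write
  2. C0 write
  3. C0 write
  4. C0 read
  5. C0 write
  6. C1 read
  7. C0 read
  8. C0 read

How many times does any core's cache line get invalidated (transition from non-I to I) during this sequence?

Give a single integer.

Answer: 0

Derivation:
Op 1: C0 write [C0 write: invalidate none -> C0=M] -> [M,I] (invalidations this op: 0; running total: 0)
Op 2: C0 write [C0 write: already M (modified), no change] -> [M,I] (invalidations this op: 0; running total: 0)
Op 3: C0 write [C0 write: already M (modified), no change] -> [M,I] (invalidations this op: 0; running total: 0)
Op 4: C0 read [C0 read: already in M, no change] -> [M,I] (invalidations this op: 0; running total: 0)
Op 5: C0 write [C0 write: already M (modified), no change] -> [M,I] (invalidations this op: 0; running total: 0)
Op 6: C1 read [C1 read from I: others=['C0=M'] -> C1=S, others downsized to S] -> [S,S] (invalidations this op: 0; running total: 0)
Op 7: C0 read [C0 read: already in S, no change] -> [S,S] (invalidations this op: 0; running total: 0)
Op 8: C0 read [C0 read: already in S, no change] -> [S,S] (invalidations this op: 0; running total: 0)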